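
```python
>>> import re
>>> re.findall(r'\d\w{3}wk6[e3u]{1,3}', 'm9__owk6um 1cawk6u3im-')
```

This matches a digit, then exactly 3 of a word character; then the literal 'wk6', then 1 to 3 of one of [e3u].
Matches: at [1:9] → '9__owk6u'.
`findall` yields the raw match text (1 of them) because the pattern has no groups.

['9__owk6u']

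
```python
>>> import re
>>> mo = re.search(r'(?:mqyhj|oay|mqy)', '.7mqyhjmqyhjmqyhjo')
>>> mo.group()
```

Alternation tries branches left to right and keeps the first one that lets the overall match succeed at that position.
`re.search` scans for the first position where the pattern succeeds.
The match spans [2:7] → 'mqyhj'.

'mqyhj'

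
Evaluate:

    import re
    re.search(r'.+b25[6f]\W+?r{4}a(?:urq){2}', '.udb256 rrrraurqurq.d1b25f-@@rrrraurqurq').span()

(0, 40)

Pattern: one or more of any character, then the literal 'b25'; then one of [6f], then one or more of a non-word character (lazy), then exactly 4 of the literal 'r'; then a literal 'a', then the literal 'urq' repeated 2 times.
Unlike `match`, `search` isn't anchored — it looks for the pattern anywhere in the string.
The match spans [0:40] → '.udb256 rrrraurqurq.d1b25f-@@rrrraurqurq'.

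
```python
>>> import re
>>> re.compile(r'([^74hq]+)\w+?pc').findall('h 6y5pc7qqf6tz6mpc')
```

[' 6y5pc']

This matches one or more of any character except [74hq] (captured); then one or more of a word character (lazy), then the literal 'pc'.
Scanning left to right: at [1:18] match ' 6y5pc7qqf6tz6mpc', group 1 = ' 6y5pc'.
One capturing group, so `findall` returns just the captured substring from the one match — 1 in all.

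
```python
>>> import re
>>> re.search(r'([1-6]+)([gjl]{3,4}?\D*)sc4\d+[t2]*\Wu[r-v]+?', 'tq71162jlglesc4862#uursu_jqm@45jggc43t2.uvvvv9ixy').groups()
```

The match spans [3:21] → '1162jlglesc4862#uu'.
Captured: group 1 = '1162', group 2 = 'jlgle'.

('1162', 'jlgle')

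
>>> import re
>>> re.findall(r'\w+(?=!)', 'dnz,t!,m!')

['t', 'm']

The positive lookaround only admits positions where the adjacent text matches; those characters stay outside the span.
Matches: at [4:5] → 't'; at [7:8] → 'm'.
No capturing groups, so `findall` returns the 2 full match strings.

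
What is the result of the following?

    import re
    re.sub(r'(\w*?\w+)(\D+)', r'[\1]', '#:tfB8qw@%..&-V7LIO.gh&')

'#:[tfB8qw][7LIO]'

Pattern: zero or more of a word character (lazy), then one or more of a word character (captured); then one or more of a non-digit (captured).
Matches: at [2:15] → 'tfB8qw@%..&-V'; at [15:23] → '7LIO.gh&'.
`\1` in the replacement pulls in group 1's text for each match.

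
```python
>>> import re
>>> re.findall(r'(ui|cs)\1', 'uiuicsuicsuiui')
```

The backreference `\1` re-matches whatever the first group consumed, character for character.
One capturing group, so `findall` returns just the captured substring from each match — 2 in all.

['ui', 'ui']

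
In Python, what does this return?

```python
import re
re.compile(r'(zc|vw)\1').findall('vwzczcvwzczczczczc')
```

`\1` is not a pattern — it's the concrete string captured by group 1, re-applied verbatim.
Matches: at [2:6] match 'zczc', group 1 = 'zc'; at [8:12] match 'zczc', group 1 = 'zc'; at [12:16] match 'zczc', group 1 = 'zc'.
Because there's exactly one group, `findall` drops the full match and keeps group 1 from each hit.

['zc', 'zc', 'zc']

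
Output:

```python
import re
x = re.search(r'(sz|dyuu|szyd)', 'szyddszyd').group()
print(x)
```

Alternation isn't longest-match — the leftmost alternative that fits at this position is chosen.
The match spans [0:2] → 'sz'.

sz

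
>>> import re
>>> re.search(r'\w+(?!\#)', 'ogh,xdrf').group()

'ogh'

`(?!…)`/`(?<!…)` only lets a position through if the neighbouring text does NOT match; no characters are consumed.
`search` walks the string left to right and returns the first match it finds.
The match spans [0:3] → 'ogh'.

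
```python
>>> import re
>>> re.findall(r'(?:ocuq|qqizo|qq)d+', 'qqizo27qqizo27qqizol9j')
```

[]

Since nothing is captured, `findall` lists the 0 matched substrings directly.
Nothing in the string satisfies the pattern, so the list is empty.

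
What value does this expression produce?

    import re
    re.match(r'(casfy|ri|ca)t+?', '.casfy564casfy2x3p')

With `match`, the pattern is implicitly anchored at the beginning.
Here the pattern fails at index 0, so the call returns None.

None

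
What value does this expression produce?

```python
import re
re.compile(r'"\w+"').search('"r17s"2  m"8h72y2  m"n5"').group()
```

Unlike `match`, `search` isn't anchored — it looks for the pattern anywhere in the string.
The match spans [0:6] → '"r17s"'.

'"r17s"'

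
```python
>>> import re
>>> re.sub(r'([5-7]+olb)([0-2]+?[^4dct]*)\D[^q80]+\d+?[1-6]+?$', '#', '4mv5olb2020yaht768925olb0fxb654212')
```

`sub` substitutes '#' at each match site.

'4mv5olb2020yaht76892#'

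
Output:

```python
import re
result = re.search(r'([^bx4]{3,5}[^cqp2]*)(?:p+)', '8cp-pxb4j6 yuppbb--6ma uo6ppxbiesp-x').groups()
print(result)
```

('8cp-pxb4j6 yu',)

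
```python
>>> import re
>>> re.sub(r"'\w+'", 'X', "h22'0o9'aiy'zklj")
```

"h22Xaiy'zklj"

Matches: at [3:8] → "'0o9'".
Each match is replaced by 'X'.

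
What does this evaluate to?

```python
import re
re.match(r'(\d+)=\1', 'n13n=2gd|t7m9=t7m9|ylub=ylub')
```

After group 1 captures some text, `\1` only succeeds where that same text appears again.
With `match`, the pattern is implicitly anchored at the beginning.
Here the pattern fails at index 0, so the call returns None.

None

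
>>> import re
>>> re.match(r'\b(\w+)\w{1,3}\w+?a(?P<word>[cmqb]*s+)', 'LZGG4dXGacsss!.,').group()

'LZGG4dXGacsss'

`match` is anchored at position 0; if the pattern doesn't fit there, it returns None.
The match spans [0:13] → 'LZGG4dXGacsss'.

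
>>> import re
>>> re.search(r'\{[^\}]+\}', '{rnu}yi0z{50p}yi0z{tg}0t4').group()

'{rnu}'

The match spans [0:5] → '{rnu}'.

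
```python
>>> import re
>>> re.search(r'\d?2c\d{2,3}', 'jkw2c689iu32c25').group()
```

This matches optionally a digit, then the literal '2c'; then 2 to 3 of a digit.
`re.search` tries every starting position until one works.
The match spans [3:8] → '2c689'.

'2c689'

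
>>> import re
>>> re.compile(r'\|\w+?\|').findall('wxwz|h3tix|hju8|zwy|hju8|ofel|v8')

['|h3tix|', '|zwy|', '|ofel|']

Scanning left to right: at [4:11] → '|h3tix|'; at [15:20] → '|zwy|'; at [24:30] → '|ofel|'.
Since nothing is captured, `findall` lists the 3 matched substrings directly.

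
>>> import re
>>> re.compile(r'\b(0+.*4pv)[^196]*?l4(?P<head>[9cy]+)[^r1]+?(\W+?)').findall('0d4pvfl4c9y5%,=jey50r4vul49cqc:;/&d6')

A non-greedy quantifier consumes as few characters as it can — just enough that the remainder of the pattern still matches from where it stops; whatever follows it matches normally.
Multiple groups make `findall` return tuples — one 3-tuple for the one match.

[('0d4pv', 'c9y', '%')]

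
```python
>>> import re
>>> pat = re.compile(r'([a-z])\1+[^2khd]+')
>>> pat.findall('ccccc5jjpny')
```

['c']

A backreference is literal: `\1` must see the identical characters the first group matched.
Scanning left to right: at [0:11] match 'ccccc5jjpny', group 1 = 'c'.
With a single group, `findall` returns only what that group captured — 1 item.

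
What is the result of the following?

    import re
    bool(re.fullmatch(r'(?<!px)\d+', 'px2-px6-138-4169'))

A negative assertion filters positions out without eating any characters.
`fullmatch` succeeds only if the pattern covers the string from start to end.
Here the pattern can't cover the whole string, so the call returns None, and `bool(None)` is False.

False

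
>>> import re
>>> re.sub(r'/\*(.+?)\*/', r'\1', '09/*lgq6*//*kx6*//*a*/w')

Each match is replaced using the text its own group 1 captured.

'09lgq6kx6aw'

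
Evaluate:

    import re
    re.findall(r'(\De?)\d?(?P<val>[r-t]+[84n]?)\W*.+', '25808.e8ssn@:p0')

[('.e', 'ssn')]

Pattern: a non-digit, then optionally a literal 'e' (captured); then optionally a digit; then one or more of a character in [r-t], then optionally one of [84n] (captured as 'val'); then zero or more of a non-word character, then one or more of any character.
Walking the string: at [5:15] match '.e8ssn@:p0', groups = ('.e', 'ssn').
`findall` packs the 2 group values into a tuple for every match.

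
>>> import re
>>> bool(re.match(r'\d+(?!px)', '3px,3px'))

False

`re.match` won't scan ahead — the pattern has to work from the very first character.
Here position 0 doesn't satisfy it, so the call returns None, and `bool(None)` is False.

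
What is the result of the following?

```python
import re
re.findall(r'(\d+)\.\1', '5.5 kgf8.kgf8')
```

A backreference is literal: `\1` must see the identical characters the first group matched.
Scanning left to right: at [0:3] match '5.5', group 1 = '5'.
`findall` collects group 1 from the one match (1 total).

['5']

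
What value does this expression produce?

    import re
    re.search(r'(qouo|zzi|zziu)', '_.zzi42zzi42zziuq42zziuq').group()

`search` walks the string left to right and returns the first match it finds.
The match spans [2:5] → 'zzi'.
Captured: group 1 = 'zzi'.

'zzi'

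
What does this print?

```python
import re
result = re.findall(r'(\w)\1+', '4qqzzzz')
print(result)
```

['q', 'z']

`\1` has to match the exact text group 1 already captured.
`findall` collects group 1 from each match (2 total).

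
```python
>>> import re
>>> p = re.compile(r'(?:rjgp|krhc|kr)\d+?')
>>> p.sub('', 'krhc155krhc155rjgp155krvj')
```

'555555krvj'

Matches: at [0:5] → 'krhc1'; at [7:12] → 'krhc1'; at [14:19] → 'rjgp1'.
`sub` substitutes '' at each match site.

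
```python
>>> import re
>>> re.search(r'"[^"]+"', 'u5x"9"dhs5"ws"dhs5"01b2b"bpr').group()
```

`re.search` tries every starting position until one works.
The match spans [3:6] → '"9"'.

'"9"'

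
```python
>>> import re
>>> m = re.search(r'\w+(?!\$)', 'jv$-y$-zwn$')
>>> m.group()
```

A negative assertion filters positions out without eating any characters.
`re.search` scans for the first position where the pattern succeeds.
The match spans [0:1] → 'j'.

'j'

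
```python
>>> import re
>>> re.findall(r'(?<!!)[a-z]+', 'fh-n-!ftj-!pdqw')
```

`(?!…)`/`(?<!…)` only lets a position through if the neighbouring text does NOT match; no characters are consumed.
Matches: at [0:2] → 'fh'; at [3:4] → 'n'; at [7:9] → 'tj'; at [12:15] → 'dqw'.
With no groups in the pattern, `findall` gives back each whole match — 4 here.

['fh', 'n', 'tj', 'dqw']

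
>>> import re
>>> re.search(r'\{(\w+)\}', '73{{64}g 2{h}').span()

(3, 7)

The match spans [3:7] → '{64}'.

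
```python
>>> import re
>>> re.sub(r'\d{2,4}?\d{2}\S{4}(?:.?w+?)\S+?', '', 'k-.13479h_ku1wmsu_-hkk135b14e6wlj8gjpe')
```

'k-.su_-hkk135b14e6wlj8gjpe'

The pattern matches 2 to 4 of a digit (lazy), then exactly 2 of a digit, then exactly 4 of a non-whitespace character; then optionally any character, then one or more of the literal 'w' (lazy) (non-capturing group); then one or more of a non-whitespace character (lazy).
Because the quantifier is non-greedy, it stops expanding at the earliest point where the rest of the pattern can succeed.
Matches: at [3:15] → '13479h_ku1wm'.
Each match is replaced by ''.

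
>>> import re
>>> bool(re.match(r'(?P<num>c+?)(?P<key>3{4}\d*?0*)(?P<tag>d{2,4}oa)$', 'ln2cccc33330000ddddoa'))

False

`re.match` won't scan ahead — the pattern has to work from the very first character.
Here the pattern fails at index 0, so the call returns None, and `bool(None)` is False.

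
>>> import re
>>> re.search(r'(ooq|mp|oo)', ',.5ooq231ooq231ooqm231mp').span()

The regex engine tests alternatives in the order written; an earlier branch that matches wins even if a later one would match more.
The match spans [3:6] → 'ooq'.

(3, 6)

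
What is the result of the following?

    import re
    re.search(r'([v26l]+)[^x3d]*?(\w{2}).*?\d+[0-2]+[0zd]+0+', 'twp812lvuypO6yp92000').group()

'2lvuypO6yp92000'

Pattern: one or more of one of [v26l] (captured); then zero or more of any character except [x3d] (lazy); then exactly 2 of a word character (captured); then zero or more of any character (lazy), then one or more of a digit; then one or more of a character in [0-2], then one or more of one of [0zd], then one or more of a literal '0'.
`re.search` scans for the first position where the pattern succeeds.
The match spans [5:20] → '2lvuypO6yp92000'.
Captured: group 1 = '2lv', group 2 = 'uy'.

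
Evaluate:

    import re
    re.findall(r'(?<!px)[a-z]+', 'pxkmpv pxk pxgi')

Because the assertion is negative and zero-width, positions next to the forbidden text are skipped.
Walking the string: at [0:6] → 'pxkmpv'; at [7:10] → 'pxk'; at [11:15] → 'pxgi'.
`findall` yields the raw match text (3 of them) because the pattern has no groups.

['pxkmpv', 'pxk', 'pxgi']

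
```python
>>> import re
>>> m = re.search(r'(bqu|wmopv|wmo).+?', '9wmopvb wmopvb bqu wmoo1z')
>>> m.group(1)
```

The match spans [1:7] → 'wmopvb'.
Captured: group 1 = 'wmopv'.

'wmopv'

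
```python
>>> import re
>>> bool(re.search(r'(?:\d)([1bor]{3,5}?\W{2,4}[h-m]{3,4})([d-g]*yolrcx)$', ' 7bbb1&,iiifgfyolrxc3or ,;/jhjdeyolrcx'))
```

The pattern matches a digit (non-capturing group); then 3 to 5 of one of [1bor] (lazy), then 2 to 4 of a non-word character, then 3 to 4 of a character in [h-m] (captured); then zero or more of a character in [d-g], then the literal 'yol', then the literal 'rcx' (captured); then anchored at the end.
Unlike `match`, `search` isn't anchored — it looks for the pattern anywhere in the string.
Here the pattern never matches, so the call returns None, and `bool(None)` is False.

False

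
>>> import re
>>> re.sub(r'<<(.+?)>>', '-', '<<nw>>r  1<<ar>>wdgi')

'-r  1-wdgi'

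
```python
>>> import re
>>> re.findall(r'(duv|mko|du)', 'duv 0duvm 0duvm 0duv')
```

['duv', 'duv', 'duv', 'duv']

Alternation tries branches left to right and keeps the first one that lets the overall match succeed at that position.
Scanning left to right: at [0:3] match 'duv', group 1 = 'duv'; at [5:8] match 'duv', group 1 = 'duv'; at [11:14] match 'duv', group 1 = 'duv'; at [17:20] match 'duv', group 1 = 'duv'.
One capturing group, so `findall` returns just the captured substring from each match — 4 in all.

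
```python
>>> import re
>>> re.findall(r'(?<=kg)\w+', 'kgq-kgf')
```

The lookaround is zero-width — it requires the adjacent text to match without consuming it, so the asserted text isn't part of the match.
Matches: at [2:3] → 'q'; at [6:7] → 'f'.
With no groups in the pattern, `findall` gives back each whole match — 2 here.

['q', 'f']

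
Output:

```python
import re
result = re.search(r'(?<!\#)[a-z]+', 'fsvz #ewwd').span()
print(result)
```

(0, 4)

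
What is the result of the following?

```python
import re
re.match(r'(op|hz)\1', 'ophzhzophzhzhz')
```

`re.match` won't scan ahead — the pattern has to work from the very first character.
Here position 0 doesn't satisfy it, so the call returns None.

None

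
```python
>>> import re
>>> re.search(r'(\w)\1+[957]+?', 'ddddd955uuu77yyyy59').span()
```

(0, 6)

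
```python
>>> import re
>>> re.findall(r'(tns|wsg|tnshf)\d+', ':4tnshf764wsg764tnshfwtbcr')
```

['tnshf', 'wsg']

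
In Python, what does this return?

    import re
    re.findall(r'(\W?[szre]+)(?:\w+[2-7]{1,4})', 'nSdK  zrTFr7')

`findall` collects group 1 from the one match (1 total).

[' zr']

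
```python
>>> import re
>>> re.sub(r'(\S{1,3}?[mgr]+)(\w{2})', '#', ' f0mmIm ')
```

' # '

The pattern matches 1 to 3 of a non-whitespace character (lazy), then one or more of one of [mgr] (captured); then exactly 2 of a word character (captured).
Matches: at [1:7] → 'f0mmIm'.
Each match is replaced by '#'.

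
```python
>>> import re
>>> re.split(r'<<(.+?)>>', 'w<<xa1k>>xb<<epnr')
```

Matches to split on: at [1:9] → '<<xa1k>>'.
The group in the pattern means `split` returns the separators' captures alongside the pieces.

['w', 'xa1k', 'xb<<epnr']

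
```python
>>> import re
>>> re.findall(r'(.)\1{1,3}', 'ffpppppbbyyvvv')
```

['f', 'p', 'b', 'y', 'v']

After group 1 captures some text, `\1` only succeeds where that same text appears again.
Matches: at [0:2] match 'ff', group 1 = 'f'; at [2:6] match 'pppp', group 1 = 'p'; at [7:9] match 'bb', group 1 = 'b'; at [9:11] match 'yy', group 1 = 'y'; at [11:14] match 'vvv', group 1 = 'v'.
`findall` collects group 1 from each match (5 total).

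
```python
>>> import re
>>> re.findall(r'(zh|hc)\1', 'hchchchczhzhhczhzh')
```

After group 1 captures some text, `\1` only succeeds where that same text appears again.
Matches: at [0:4] match 'hchc', group 1 = 'hc'; at [4:8] match 'hchc', group 1 = 'hc'; at [8:12] match 'zhzh', group 1 = 'zh'; at [14:18] match 'zhzh', group 1 = 'zh'.
One capturing group, so `findall` returns just the captured substring from each match — 4 in all.

['hc', 'hc', 'zh', 'zh']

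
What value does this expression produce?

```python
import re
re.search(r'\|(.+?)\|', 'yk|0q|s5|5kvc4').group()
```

Unlike `match`, `search` isn't anchored — it looks for the pattern anywhere in the string.
The match spans [2:6] → '|0q|'.
Captured: group 1 = '0q'.

'|0q|'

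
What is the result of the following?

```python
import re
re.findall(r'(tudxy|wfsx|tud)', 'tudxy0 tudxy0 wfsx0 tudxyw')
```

Branches in `(...|...)` are attempted left-to-right; the first branch that allows the whole pattern to succeed is taken.
One capturing group, so `findall` returns just the captured substring from each match — 4 in all.

['tudxy', 'tudxy', 'wfsx', 'tudxy']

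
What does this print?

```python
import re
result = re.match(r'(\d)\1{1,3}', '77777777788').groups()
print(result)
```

The match spans [0:4] → '7777'.
Captured: group 1 = '7'.

('7',)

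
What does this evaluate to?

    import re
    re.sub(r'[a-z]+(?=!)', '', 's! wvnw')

The lookaround is zero-width — it requires the adjacent text to match without consuming it, so the asserted text isn't part of the match.
Every occurrence is swapped for ''.

'! wvnw'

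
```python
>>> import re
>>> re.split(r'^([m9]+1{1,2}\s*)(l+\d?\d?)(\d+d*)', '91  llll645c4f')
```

This matches anchored at the start of the string; then one or more of one of [m9], then 1 to 2 of the literal '1', then zero or more of whitespace (captured); then one or more of the literal 'l', then optionally a digit, then optionally a digit (captured); then one or more of a digit, then zero or more of the literal 'd' (captured).
The group in the pattern means `split` returns the separators' captures alongside the pieces.

['', '91  ', 'llll64', '5', 'c4f']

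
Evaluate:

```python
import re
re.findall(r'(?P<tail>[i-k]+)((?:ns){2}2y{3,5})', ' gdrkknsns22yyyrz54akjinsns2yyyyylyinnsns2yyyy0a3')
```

The pattern matches one or more of a character in [i-k] (captured as 'tail'); then the literal 'ns' repeated 2 times, then the literal '2', then 3 to 5 of the literal 'y' (captured).
Walking the string: at [20:33] match 'kjinsns2yyyyy', groups = ('kji', 'nsns2yyyyy').
Multiple groups make `findall` return tuples — one 2-tuple for the one match.

[('kji', 'nsns2yyyyy')]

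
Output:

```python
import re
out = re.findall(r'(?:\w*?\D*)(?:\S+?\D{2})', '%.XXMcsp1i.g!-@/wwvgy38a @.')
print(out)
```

A non-greedy quantifier consumes as few characters as it can — just enough that the remainder of the pattern still matches from where it stops; whatever follows it matches normally.
No capturing groups, so `findall` returns the 2 full match strings.

['%.XXMcsp1i.', 'g!-@/wwvgy38a ']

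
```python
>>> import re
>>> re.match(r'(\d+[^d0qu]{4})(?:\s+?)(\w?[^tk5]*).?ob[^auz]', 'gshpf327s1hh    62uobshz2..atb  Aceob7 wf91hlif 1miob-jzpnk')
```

None

This matches one or more of a digit, then exactly 4 of any character except [d0qu] (captured); then one or more of whitespace (lazy) (non-capturing group); then optionally a word character, then zero or more of any character except [tk5] (captured); then optionally any character, then the literal 'ob', then any character except [auz].
`re.match` only tries the pattern at the start of the string.
Here position 0 doesn't satisfy it, so the call returns None.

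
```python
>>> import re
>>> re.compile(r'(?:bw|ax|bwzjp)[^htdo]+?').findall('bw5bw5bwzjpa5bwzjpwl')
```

['bw5', 'bw5', 'bwz', 'bwz']

Alternation isn't longest-match — the leftmost alternative that fits at this position is chosen.
No capturing groups, so `findall` returns the 4 full match strings.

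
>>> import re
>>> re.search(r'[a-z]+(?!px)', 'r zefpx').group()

The negative lookahead/lookbehind blocks any match where the forbidden context is present.
`re.search` scans for the first position where the pattern succeeds.
The match spans [0:1] → 'r'.

'r'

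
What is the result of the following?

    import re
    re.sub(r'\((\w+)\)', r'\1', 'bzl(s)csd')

'bzlscsd'

Matches: at [3:6] → '(s)'.
`\1` in the replacement pulls in group 1's text for each match.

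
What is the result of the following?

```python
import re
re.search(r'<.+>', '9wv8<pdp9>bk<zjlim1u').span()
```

(4, 10)

`search` walks the string left to right and returns the first match it finds.
The match spans [4:10] → '<pdp9>'.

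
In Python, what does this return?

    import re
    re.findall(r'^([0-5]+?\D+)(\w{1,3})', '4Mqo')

[('4Mq', 'o')]

Pattern: anchored at the start of the string; then one or more of a character in [0-5] (lazy), then one or more of a non-digit (captured); then 1 to 3 of a word character (captured).
Walking the string: at [0:4] match '4Mqo', groups = ('4Mq', 'o').
Multiple groups make `findall` return tuples — one 2-tuple for the one match.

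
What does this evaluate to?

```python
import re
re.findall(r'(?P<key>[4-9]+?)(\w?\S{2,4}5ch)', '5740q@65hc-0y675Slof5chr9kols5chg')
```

[('67', '5Slof5ch'), ('9', 'kols5ch')]

The pattern matches one or more of a character in [4-9] (lazy) (captured as 'key'); then optionally a word character, then 2 to 4 of a non-whitespace character, then the literal '5ch' (captured).
Lazy quantifiers expand one character at a time until the remainder of the pattern can match.
Walking the string: at [13:23] match '675Slof5ch', groups = ('67', '5Slof5ch'); at [24:32] match '9kols5ch', groups = ('9', 'kols5ch').
With 2 capturing groups, `findall` returns a 2-tuple per match.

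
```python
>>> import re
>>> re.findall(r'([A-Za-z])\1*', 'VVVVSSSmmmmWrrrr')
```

`\1` has to match the exact text group 1 already captured.
Matches: at [0:4] match 'VVVV', group 1 = 'V'; at [4:7] match 'SSS', group 1 = 'S'; at [7:11] match 'mmmm', group 1 = 'm'; at [11:12] match 'W', group 1 = 'W'; at [12:16] match 'rrrr', group 1 = 'r'.
One capturing group, so `findall` returns just the captured substring from each match — 5 in all.

['V', 'S', 'm', 'W', 'r']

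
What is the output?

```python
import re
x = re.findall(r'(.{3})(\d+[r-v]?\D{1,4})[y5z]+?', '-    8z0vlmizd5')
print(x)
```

This matches exactly 3 of any character (captured); then one or more of a digit, then optionally a character in [r-v], then 1 to 4 of a non-digit (captured); then one or more of one of [y5z] (lazy).
2 groups means the one result is a tuple of 2 captured strings — 1 here.

[(' 8z', '0vlmi')]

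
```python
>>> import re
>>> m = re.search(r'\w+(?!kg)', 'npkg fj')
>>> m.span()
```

(0, 4)

Because the assertion is negative and zero-width, positions next to the forbidden text are skipped.
`re.search` scans for the first position where the pattern succeeds.
The match spans [0:4] → 'npkg'.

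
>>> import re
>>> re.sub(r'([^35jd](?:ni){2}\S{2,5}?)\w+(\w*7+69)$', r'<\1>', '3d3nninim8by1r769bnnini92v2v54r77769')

'3d3<nninim8>'

Pattern: any character except [35jd], then the literal 'ni' repeated 2 times, then 2 to 5 of a non-whitespace character (lazy) (captured); then one or more of a word character; then zero or more of a word character, then one or more of the literal '7', then the literal '69' (captured); then anchored at the end.
The `?` after the quantifier makes it lazy — it takes as little as possible before letting the rest of the pattern try.
Matches: at [3:36] → 'nninim8by1r769bnnini92v2v54r77769'.
The replacement refers to a captured group, so each match is rewritten using its own captured text.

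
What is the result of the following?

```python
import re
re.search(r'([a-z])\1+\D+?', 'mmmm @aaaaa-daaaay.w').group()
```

`\1` has to match the exact text group 1 already captured.
The match spans [0:5] → 'mmmm '.

'mmmm '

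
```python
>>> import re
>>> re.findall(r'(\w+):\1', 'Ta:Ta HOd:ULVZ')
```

['Ta']

`\1` has to match the exact text group 1 already captured.
Walking the string: at [0:5] match 'Ta:Ta', group 1 = 'Ta'.
One capturing group, so `findall` returns just the captured substring from the one match — 1 in all.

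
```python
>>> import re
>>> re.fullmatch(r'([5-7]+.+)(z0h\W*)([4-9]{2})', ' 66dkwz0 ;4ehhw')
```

None

The pattern matches one or more of a character in [5-7], then one or more of any character (captured); then the literal 'z0h', then zero or more of a non-word character (captured); then exactly 2 of a character in [4-9] (captured).
`re.fullmatch` is like wrapping the pattern in `^…$` (in single-line mode).
Here there's no way to consume every character, so the call returns None.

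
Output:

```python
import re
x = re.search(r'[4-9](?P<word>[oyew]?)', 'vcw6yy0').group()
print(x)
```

The match spans [3:5] → '6y'.

6y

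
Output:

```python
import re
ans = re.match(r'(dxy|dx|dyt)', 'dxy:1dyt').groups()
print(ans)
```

Alternation isn't longest-match — the leftmost alternative that fits at this position is chosen.
`match` is anchored at position 0; if the pattern doesn't fit there, it returns None.
The match spans [0:3] → 'dxy'.
Captured: group 1 = 'dxy'.

('dxy',)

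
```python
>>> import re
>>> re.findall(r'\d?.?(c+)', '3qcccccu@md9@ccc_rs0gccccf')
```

['ccccc', 'ccc', 'cccc']

Pattern: optionally a digit, then optionally any character; then one or more of a literal 'c' (captured).
Because there's exactly one group, `findall` drops the full match and keeps group 1 from each hit.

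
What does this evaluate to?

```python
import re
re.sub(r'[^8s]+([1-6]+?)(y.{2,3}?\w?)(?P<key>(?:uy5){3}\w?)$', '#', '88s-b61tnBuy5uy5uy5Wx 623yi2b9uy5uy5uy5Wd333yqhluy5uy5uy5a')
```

'88s#'

This matches one or more of any character except [8s]; then one or more of a character in [1-6] (lazy) (captured); then a literal 'y', then 2 to 3 of any character (lazy), then optionally a word character (captured); then the literal 'uy5' repeated 3 times, then optionally a word character (captured as 'key'); then anchored at the end.
Matches: at [3:58] → '-b61tnBuy5uy5uy5Wx 623yi2b9uy5uy5uy5Wd333yqhluy5uy5uy5a'.
Each match is replaced by '#'.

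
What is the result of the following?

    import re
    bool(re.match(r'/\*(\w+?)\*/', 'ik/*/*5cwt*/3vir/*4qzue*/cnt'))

False

With `match`, the pattern is implicitly anchored at the beginning.
Here the pattern fails at index 0, so the call returns None, and `bool(None)` is False.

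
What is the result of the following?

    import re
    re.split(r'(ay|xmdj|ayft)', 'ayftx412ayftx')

The regex engine tests alternatives in the order written; an earlier branch that matches wins even if a later one would match more.
Matches to split on: at [0:2] → 'ay'; at [8:10] → 'ay'.
Because the pattern has a capturing group, `split` also inserts each captured text between the pieces.

['', 'ay', 'ftx412', 'ay', 'ftx']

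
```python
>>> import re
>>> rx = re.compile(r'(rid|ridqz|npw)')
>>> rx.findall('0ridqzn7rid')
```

['rid', 'rid']

Alternation isn't longest-match — the leftmost alternative that fits at this position is chosen.
Walking the string: at [1:4] match 'rid', group 1 = 'rid'; at [8:11] match 'rid', group 1 = 'rid'.
Because there's exactly one group, `findall` drops the full match and keeps group 1 from each hit.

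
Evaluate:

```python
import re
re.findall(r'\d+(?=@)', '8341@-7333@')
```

['8341', '7333']

Lookahead/lookbehind check context without consuming it, so the matched span excludes the asserted characters.
Scanning left to right: at [0:4] → '8341'; at [6:10] → '7333'.
No capturing groups, so `findall` returns the 2 full match strings.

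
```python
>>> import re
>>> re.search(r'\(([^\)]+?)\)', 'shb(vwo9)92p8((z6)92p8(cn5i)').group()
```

'(vwo9)'

The match spans [3:9] → '(vwo9)'.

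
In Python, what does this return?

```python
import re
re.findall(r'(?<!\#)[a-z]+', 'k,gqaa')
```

['k', 'gqaa']

A negative assertion filters positions out without eating any characters.
Scanning left to right: at [0:1] → 'k'; at [2:6] → 'gqaa'.
No capturing groups, so `findall` returns the 2 full match strings.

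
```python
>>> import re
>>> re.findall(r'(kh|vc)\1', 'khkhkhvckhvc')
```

['kh']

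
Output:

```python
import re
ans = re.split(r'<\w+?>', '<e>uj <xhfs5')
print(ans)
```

['', 'uj <xhfs5']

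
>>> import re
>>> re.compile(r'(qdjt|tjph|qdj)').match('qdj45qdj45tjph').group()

With `match`, the pattern is implicitly anchored at the beginning.
The match spans [0:3] → 'qdj'.
Captured: group 1 = 'qdj'.

'qdj'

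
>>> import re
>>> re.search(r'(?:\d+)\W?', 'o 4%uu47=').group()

The pattern matches one or more of a digit (non-capturing group); then optionally a non-word character.
`re.search` scans for the first position where the pattern succeeds.
The match spans [2:4] → '4%'.

'4%'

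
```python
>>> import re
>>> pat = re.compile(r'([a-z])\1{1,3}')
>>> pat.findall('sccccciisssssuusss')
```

A backreference is literal: `\1` must see the identical characters the first group matched.
`findall` collects group 1 from each match (5 total).

['c', 'i', 's', 'u', 's']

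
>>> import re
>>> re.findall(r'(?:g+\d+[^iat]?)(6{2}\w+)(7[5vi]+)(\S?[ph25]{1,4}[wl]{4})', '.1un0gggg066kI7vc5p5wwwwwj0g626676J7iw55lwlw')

This matches one or more of the literal 'g', then one or more of a digit, then optionally any character except [iat] (non-capturing group); then exactly 2 of the literal '6', then one or more of a word character (captured); then the literal '7', then one or more of one of [5vi] (captured); then optionally a non-whitespace character, then 1 to 4 of one of [ph25], then exactly 4 of one of [wl] (captured).
Scanning left to right: at [5:44] match 'gggg066kI7vc5p5wwwwwj0g626676J7iw55lwlw', groups = ('66kI7vc5p5wwwwwj0g626676J', '7i', 'w55lwlw').
Multiple groups make `findall` return tuples — one 3-tuple for the one match.

[('66kI7vc5p5wwwwwj0g626676J', '7i', 'w55lwlw')]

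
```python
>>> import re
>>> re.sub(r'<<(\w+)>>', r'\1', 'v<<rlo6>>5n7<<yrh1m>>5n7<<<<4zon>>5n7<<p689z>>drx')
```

'vrlo65n7yrh1m5n7<<4zon5n7p689zdrx'

Matches: at [1:9] → '<<rlo6>>'; at [12:21] → '<<yrh1m>>'; at [26:34] → '<<4zon>>'; at [37:46] → '<<p689z>>'.
`\1` in the replacement pulls in group 1's text for each match.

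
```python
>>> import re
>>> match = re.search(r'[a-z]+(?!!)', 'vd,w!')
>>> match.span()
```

Because the assertion is negative and zero-width, positions next to the forbidden text are skipped.
`re.search` scans for the first position where the pattern succeeds.
The match spans [0:2] → 'vd'.

(0, 2)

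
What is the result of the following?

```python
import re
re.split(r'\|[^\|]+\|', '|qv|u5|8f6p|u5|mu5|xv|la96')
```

['', 'u5', 'u5', 'xv|la96']

Matches to split on: at [0:4] → '|qv|'; at [6:12] → '|8f6p|'; at [14:19] → '|mu5|'.
The string is cut at each match, leaving 4 pieces.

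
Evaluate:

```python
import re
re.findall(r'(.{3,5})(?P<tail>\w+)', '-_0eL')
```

[('-_0e', 'L')]

Multiple groups make `findall` return tuples — one 2-tuple for the one match.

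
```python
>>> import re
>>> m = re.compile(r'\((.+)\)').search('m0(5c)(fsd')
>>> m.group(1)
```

Unlike `match`, `search` isn't anchored — it looks for the pattern anywhere in the string.
The match spans [2:6] → '(5c)'.
Captured: group 1 = '5c'.

'5c'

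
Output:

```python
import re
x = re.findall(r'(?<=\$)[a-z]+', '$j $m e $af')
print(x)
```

['j', 'm', 'af']

The lookaround is zero-width — it requires the adjacent text to match without consuming it, so the asserted text isn't part of the match.
With no groups in the pattern, `findall` gives back each whole match — 3 here.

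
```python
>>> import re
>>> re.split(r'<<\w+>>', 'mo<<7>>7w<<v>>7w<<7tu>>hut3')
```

['mo', '7w', '7w', 'hut3']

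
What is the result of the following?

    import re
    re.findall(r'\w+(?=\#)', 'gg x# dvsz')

['x']

The `(?=…)`/`(?<=…)` assertion just peeks at neighbouring text; it doesn't advance the match position.
Matches: at [3:4] → 'x'.
Since nothing is captured, `findall` lists the 1 matched substring directly.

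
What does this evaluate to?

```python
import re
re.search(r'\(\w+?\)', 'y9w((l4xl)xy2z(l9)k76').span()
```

(4, 10)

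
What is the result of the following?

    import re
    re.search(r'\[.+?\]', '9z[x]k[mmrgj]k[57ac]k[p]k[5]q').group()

A `+?`/`*?`/`{m,n}?` starts at its minimum and grows only as far as needed for what follows to match.
Unlike `match`, `search` isn't anchored — it looks for the pattern anywhere in the string.
The match spans [2:5] → '[x]'.

'[x]'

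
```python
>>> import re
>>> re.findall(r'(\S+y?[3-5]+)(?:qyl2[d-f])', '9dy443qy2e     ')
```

This matches one or more of a non-whitespace character, then optionally the literal 'y', then one or more of a character in [3-5] (captured); then the literal 'qy', then the literal 'l2', then a character in [d-f] (non-capturing group).
One capturing group, so `findall` returns just the captured substring from each match — 0 in all.
Nothing in the string satisfies the pattern, so the list is empty.

[]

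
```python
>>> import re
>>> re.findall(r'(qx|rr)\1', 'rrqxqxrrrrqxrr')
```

['qx', 'rr']

`\1` is not a pattern — it's the concrete string captured by group 1, re-applied verbatim.
With a single group, `findall` returns only what that group captured — 2 items.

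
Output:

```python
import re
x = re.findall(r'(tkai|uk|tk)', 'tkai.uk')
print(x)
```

['tkai', 'uk']

Branches in `(...|...)` are attempted left-to-right; the first branch that allows the whole pattern to succeed is taken.
Scanning left to right: at [0:4] match 'tkai', group 1 = 'tkai'; at [5:7] match 'uk', group 1 = 'uk'.
With a single group, `findall` returns only what that group captured — 2 items.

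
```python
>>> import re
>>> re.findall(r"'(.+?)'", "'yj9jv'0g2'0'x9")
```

The `?` after the quantifier makes it lazy — it takes as little as possible before letting the rest of the pattern try.
Scanning left to right: at [0:7] match "'yj9jv'", group 1 = 'yj9jv'; at [10:13] match "'0'", group 1 = '0'.
One capturing group, so `findall` returns just the captured substring from each match — 2 in all.

['yj9jv', '0']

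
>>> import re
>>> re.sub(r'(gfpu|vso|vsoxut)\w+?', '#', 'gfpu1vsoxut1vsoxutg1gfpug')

'##ut1#utg1#'

Branches in `(...|...)` are attempted left-to-right; the first branch that allows the whole pattern to succeed is taken.
Every occurrence is swapped for '#'.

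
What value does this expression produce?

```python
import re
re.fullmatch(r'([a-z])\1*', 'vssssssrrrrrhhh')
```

`\1` has to match the exact text group 1 already captured.
For `fullmatch`, every character of the input must be accounted for by the pattern.
Here the pattern can't cover the whole string, so the call returns None.

None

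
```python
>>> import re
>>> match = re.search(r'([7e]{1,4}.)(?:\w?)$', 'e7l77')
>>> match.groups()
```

('77',)

Pattern: 1 to 4 of one of [7e], then any character (captured); then optionally a word character (non-capturing group); then anchored at the end.
`re.search` tries every starting position until one works.
The match spans [3:5] → '77'.
Captured: group 1 = '77'.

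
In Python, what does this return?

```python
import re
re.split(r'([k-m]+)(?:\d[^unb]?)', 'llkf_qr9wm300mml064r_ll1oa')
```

['llkf_qr9w', 'm', '0', 'mml', '4r_', 'll', 'a']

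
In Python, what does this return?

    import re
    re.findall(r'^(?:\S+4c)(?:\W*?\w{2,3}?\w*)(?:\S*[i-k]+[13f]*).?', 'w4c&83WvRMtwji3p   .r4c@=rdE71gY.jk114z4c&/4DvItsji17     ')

This matches anchored at the start of the string; then one or more of a non-whitespace character, then the literal '4c' (non-capturing group); then zero or more of a non-word character (lazy), then 2 to 3 of a word character (lazy), then zero or more of a word character (non-capturing group); then zero or more of a non-whitespace character, then one or more of a character in [i-k], then zero or more of one of [13f] (non-capturing group); then optionally any character.
Walking the string: at [0:16] → 'w4c&83WvRMtwji3p'.
With no groups in the pattern, `findall` gives back each whole match — 1 here.

['w4c&83WvRMtwji3p']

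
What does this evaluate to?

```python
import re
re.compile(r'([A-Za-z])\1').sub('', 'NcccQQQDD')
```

'NcQ'

The backreference `\1` re-matches whatever the first group consumed, character for character.
Every occurrence is swapped for ''.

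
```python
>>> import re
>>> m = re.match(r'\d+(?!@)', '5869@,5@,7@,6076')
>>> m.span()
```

Because the assertion is negative and zero-width, positions next to the forbidden text are skipped.
`re.match` won't scan ahead — the pattern has to work from the very first character.
The match spans [0:3] → '586'.

(0, 3)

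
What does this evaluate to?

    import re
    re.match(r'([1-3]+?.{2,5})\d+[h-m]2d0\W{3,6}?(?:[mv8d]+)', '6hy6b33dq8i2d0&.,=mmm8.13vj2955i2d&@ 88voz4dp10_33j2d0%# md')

Pattern: one or more of a character in [1-3] (lazy), then 2 to 5 of any character (captured); then one or more of a digit; then a character in [h-m], then the literal '2d0'; then 3 to 6 of a non-word character (lazy); then one or more of one of [mv8d] (non-capturing group).
With `match`, the pattern is implicitly anchored at the beginning.
Here position 0 doesn't satisfy it, so the call returns None.

None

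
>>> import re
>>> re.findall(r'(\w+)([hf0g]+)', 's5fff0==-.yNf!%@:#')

This matches one or more of a word character (captured); then one or more of one of [hf0g] (captured).
Scanning left to right: at [0:6] match 's5fff0', groups = ('s5fff', '0'); at [10:13] match 'yNf', groups = ('yN', 'f').
`findall` packs the 2 group values into a tuple for every match.

[('s5fff', '0'), ('yN', 'f')]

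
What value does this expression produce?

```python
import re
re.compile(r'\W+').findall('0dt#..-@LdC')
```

The pattern matches one or more of a non-word character.
Matches: at [3:8] → '#..-@'.
No capturing groups, so `findall` returns the 1 full match string.

['#..-@']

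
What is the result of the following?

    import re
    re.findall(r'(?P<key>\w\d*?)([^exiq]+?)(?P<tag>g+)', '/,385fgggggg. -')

[('3', '85f', 'gggggg')]

Pattern: a word character, then zero or more of a digit (lazy) (captured as 'key'); then one or more of any character except [exiq] (lazy) (captured); then one or more of a literal 'g' (captured as 'tag').
A `+?`/`*?`/`{m,n}?` starts at its minimum and grows only as far as needed for what follows to match.
Walking the string: at [2:12] match '385fgggggg', groups = ('3', '85f', 'gggggg').
`findall` packs the 3 group values into a tuple for every match.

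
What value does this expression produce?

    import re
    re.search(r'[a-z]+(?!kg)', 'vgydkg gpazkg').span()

The negative lookaround is zero-width — it rules out positions where the adjacent text would match, without consuming anything.
Unlike `match`, `search` isn't anchored — it looks for the pattern anywhere in the string.
The match spans [0:6] → 'vgydkg'.

(0, 6)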